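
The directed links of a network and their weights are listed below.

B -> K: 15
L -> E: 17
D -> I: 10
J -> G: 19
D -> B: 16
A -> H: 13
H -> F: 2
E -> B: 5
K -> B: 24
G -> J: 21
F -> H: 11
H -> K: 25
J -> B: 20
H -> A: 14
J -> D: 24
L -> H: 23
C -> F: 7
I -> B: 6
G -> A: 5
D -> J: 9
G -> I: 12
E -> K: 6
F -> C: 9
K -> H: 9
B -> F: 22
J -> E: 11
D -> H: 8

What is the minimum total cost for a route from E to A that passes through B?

Shortest E→B: E–B = 5
Shortest B→A: B–K–H–A = 38
Total via B: 5 + 38 = 43.

43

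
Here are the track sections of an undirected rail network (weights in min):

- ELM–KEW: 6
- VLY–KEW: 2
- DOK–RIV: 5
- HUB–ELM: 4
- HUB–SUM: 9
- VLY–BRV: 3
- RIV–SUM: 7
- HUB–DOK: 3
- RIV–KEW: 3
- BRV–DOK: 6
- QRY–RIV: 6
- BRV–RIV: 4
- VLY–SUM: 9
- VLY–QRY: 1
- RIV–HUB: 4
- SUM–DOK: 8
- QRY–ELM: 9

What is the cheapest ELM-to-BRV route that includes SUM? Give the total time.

Best ELM to SUM: ELM → HUB → SUM costing 13
Best SUM to BRV: SUM → RIV → BRV costing 11
Total via SUM: 13 + 11 = 24 min.

24 min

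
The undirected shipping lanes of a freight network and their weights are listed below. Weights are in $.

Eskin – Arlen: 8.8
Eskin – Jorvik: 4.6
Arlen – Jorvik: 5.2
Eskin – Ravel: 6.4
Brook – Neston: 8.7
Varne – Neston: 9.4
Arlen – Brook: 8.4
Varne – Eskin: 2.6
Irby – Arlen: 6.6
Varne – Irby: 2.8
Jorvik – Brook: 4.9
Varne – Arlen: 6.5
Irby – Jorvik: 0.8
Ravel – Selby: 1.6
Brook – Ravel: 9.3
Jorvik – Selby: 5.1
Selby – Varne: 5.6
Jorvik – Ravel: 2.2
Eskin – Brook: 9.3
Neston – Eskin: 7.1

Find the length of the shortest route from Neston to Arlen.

Enumerating some paths:
Neston → Eskin → Varne → Arlen: 7.1+2.6+6.5 = 16.2
Neston → Eskin → Jorvik → Arlen: 7.1+4.6+5.2 = 16.9
Neston → Brook → Arlen: 8.7+8.4 = 17.1
Neston → Eskin → Arlen: 7.1+8.8 = 15.9
The minimum is $15.9 via Neston → Eskin → Arlen.

$15.9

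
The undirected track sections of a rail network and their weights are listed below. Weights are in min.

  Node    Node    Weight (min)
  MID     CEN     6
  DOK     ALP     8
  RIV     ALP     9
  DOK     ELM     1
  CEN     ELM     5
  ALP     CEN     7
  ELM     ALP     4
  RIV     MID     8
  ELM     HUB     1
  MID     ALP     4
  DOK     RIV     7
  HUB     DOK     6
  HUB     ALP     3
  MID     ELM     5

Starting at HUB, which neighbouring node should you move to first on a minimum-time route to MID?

ELM

Candidate routes:
HUB → ELM → MID: 1+5 = 6
HUB → ALP → ELM → MID: 3+4+5 = 12
HUB → ALP → MID: 3+4 = 7
HUB → ELM → ALP → MID: 1+4+4 = 9
Cheapest is HUB → ELM → MID at 6 min.
So from HUB the first move is to ELM.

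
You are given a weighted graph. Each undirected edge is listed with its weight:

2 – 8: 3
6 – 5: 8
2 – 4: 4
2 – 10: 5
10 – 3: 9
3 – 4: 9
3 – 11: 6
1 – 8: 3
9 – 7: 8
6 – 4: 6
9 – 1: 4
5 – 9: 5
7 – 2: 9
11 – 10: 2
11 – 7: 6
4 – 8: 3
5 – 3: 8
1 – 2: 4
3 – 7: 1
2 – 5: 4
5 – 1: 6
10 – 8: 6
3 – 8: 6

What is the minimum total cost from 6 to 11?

Shortest distances from 6:
6: 0
4: 6  (via 6)
5: 8  (via 6)
8: 9  (via 4)
2: 10  (via 4)
1: 12  (via 8)
9: 13  (via 5)
3: 15  (via 4)
10: 15  (via 8)
7: 16  (via 3)
11: 17  (via 10)
Shortest route: 6–4–8–10–11 = 17.

17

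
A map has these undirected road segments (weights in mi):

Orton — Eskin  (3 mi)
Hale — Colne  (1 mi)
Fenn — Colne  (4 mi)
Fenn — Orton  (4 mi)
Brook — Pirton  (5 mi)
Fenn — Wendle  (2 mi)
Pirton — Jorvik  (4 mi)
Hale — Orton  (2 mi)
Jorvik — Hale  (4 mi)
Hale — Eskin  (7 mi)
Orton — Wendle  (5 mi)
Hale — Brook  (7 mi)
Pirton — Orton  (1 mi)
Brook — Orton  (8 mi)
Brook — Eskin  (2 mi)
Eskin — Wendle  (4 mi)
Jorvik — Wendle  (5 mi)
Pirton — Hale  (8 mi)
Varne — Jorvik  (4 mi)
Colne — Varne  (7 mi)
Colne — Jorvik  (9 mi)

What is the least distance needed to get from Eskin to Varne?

12 mi

Candidate routes:
Eskin - Orton - Hale - Colne - Varne: 3+2+1+7 = 13
Eskin - Orton - Pirton - Jorvik - Varne: 3+1+4+4 = 12
The minimum is 12 mi via Eskin - Orton - Pirton - Jorvik - Varne.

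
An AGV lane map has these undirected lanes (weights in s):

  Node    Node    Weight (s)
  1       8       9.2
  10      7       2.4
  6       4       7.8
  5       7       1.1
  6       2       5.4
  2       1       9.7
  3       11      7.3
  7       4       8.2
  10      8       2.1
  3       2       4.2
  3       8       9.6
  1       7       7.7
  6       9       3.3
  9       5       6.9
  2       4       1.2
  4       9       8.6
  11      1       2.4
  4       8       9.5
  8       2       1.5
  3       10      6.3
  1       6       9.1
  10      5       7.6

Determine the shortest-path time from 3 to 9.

12.9 s

Compare a few routes:
3 - 2 - 6 - 9: 4.2+5.4+3.3 = 12.9
3 - 2 - 4 - 6 - 9: 4.2+1.2+7.8+3.3 = 16.5
3 - 2 - 4 - 9: 4.2+1.2+8.6 = 14
The minimum is 12.9 s via 3 - 2 - 6 - 9.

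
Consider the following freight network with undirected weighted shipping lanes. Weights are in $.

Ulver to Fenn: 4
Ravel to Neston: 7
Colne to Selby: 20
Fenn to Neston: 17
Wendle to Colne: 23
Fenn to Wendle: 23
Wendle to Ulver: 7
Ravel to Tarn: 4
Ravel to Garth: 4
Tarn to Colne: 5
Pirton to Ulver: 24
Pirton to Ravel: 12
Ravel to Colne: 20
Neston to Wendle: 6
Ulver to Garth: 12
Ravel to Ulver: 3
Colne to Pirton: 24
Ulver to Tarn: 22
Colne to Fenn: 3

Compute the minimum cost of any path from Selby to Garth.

Shortest distances from Selby:
Selby: 0
Colne: 20  (via Selby)
Fenn: 23  (via Colne)
Tarn: 25  (via Colne)
Ulver: 27  (via Fenn)
Ravel: 29  (via Tarn)
Garth: 33  (via Ravel)
Shortest route: Selby–Colne–Tarn–Ravel–Garth = $33.

$33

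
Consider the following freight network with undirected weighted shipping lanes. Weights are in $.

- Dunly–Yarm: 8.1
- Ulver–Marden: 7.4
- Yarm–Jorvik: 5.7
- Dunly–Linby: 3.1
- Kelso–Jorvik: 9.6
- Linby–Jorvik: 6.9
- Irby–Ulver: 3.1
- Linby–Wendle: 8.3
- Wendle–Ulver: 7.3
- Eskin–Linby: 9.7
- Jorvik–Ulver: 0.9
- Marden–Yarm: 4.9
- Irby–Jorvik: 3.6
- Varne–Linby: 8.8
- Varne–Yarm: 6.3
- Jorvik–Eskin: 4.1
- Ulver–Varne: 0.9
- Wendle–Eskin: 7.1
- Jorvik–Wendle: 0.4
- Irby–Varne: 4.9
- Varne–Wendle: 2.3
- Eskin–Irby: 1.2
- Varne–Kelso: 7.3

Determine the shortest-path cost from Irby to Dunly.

$13.6

Settle nodes by increasing distance from Irby:
Irby: 0
Eskin: 1.2  (via Irby)
Ulver: 3.1  (via Irby)
Jorvik: 3.6  (via Irby)
Wendle: 4  (via Jorvik)
Varne: 4  (via Ulver)
Yarm: 9.3  (via Jorvik)
Linby: 10.5  (via Jorvik)
Marden: 10.5  (via Ulver)
Kelso: 11.3  (via Varne)
Dunly: 13.6  (via Linby)
Shortest route: Irby → Jorvik → Linby → Dunly = $13.6.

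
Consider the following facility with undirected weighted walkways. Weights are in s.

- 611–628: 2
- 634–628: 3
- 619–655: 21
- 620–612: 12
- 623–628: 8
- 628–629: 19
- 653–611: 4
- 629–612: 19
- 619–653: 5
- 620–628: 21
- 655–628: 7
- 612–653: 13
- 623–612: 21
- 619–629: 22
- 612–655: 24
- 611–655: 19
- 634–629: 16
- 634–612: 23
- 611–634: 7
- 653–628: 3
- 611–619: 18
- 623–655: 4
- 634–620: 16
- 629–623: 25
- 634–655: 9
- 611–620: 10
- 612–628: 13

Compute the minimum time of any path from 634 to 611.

5 s

Compare a few routes:
634 → 628 → 611: 3+2 = 5
634 → 611: 7 = 7
634 → 628 → 653 → 611: 3+3+4 = 10
The minimum is 5 s via 634 → 628 → 611.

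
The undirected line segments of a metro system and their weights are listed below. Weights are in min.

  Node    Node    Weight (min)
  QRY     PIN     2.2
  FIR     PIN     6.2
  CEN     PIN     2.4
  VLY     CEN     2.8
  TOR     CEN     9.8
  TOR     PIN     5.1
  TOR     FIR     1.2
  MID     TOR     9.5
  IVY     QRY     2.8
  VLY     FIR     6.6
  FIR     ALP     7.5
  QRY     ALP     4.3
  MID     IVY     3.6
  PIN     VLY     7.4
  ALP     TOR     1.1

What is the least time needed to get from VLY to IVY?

10.2 min

Enumerating some paths:
VLY–CEN–PIN–QRY–IVY: 2.8+2.4+2.2+2.8 = 10.2
VLY–FIR–PIN–QRY–IVY: 6.6+6.2+2.2+2.8 = 17.8
VLY–PIN–QRY–IVY: 7.4+2.2+2.8 = 12.4
VLY–FIR–TOR–ALP–QRY–IVY: 6.6+1.2+1.1+4.3+2.8 = 16
Cheapest is VLY–CEN–PIN–QRY–IVY at 10.2 min.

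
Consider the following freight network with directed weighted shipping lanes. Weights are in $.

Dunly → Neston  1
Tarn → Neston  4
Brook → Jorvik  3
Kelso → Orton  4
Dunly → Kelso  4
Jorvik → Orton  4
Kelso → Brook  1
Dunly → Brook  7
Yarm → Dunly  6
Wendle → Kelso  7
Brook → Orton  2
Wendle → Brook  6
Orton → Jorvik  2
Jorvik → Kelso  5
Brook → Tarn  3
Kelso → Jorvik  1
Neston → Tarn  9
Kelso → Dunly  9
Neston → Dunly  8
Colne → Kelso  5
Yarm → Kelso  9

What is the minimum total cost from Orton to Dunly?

$16

Compare a few routes:
Orton → Jorvik → Kelso → Brook → Tarn → Neston → Dunly: 2+5+1+3+4+8 = 23
Orton → Jorvik → Kelso → Dunly: 2+5+9 = 16
The minimum is $16 via Orton → Jorvik → Kelso → Dunly.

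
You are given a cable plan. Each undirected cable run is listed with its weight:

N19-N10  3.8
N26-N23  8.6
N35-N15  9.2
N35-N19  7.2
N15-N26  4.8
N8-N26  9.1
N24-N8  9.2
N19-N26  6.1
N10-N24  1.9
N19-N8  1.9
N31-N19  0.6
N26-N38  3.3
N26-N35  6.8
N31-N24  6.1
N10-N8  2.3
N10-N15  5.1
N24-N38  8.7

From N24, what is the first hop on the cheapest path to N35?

Enumerating some paths:
N24 → N10 → N19 → N35: 1.9+3.8+7.2 = 12.9
N24 → N10 → N8 → N19 → N35: 1.9+2.3+1.9+7.2 = 13.3
N24 → N31 → N19 → N35: 6.1+0.6+7.2 = 13.9
The minimum is 12.9 via N24 → N10 → N19 → N35.
So from N24 the first move is to N10.

N10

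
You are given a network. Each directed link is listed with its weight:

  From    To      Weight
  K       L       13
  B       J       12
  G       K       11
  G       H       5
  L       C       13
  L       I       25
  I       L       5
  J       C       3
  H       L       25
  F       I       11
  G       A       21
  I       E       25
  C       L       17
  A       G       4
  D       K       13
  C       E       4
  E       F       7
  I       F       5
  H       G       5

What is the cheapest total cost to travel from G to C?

Settle nodes by increasing distance from G:
G: 0
H: 5  (via G)
K: 11  (via G)
A: 21  (via G)
L: 24  (via K)
C: 37  (via L)
Shortest route: G → K → L → C = 37.

37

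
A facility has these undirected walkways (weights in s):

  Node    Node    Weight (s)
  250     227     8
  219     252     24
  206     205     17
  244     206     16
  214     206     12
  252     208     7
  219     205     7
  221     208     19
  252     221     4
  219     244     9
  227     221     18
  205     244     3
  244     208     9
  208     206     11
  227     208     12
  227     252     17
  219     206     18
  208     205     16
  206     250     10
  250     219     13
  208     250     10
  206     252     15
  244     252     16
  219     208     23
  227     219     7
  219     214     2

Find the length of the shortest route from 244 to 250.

Compare a few routes:
244 → 219 → 250: 9+13 = 22
244 → 205 → 219 → 250: 3+7+13 = 23
244 → 208 → 250: 9+10 = 19
Cheapest is 244 → 208 → 250 at 19 s.

19 s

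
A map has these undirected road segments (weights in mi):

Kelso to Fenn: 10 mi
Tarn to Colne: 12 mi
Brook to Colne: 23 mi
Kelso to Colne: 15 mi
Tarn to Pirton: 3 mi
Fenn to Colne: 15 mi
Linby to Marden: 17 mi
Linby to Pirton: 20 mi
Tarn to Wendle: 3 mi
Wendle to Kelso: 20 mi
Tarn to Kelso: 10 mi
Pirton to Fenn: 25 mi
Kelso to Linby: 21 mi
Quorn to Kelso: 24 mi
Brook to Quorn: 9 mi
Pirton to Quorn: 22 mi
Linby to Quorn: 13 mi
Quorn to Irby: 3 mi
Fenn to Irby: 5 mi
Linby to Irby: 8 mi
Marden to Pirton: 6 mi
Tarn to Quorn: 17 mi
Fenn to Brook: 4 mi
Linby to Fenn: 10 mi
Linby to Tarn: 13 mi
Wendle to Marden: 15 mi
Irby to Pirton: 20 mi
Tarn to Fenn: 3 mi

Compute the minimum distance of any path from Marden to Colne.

Settle nodes by increasing distance from Marden:
Marden: 0
Pirton: 6  (via Marden)
Tarn: 9  (via Pirton)
Wendle: 12  (via Tarn)
Fenn: 12  (via Tarn)
Brook: 16  (via Fenn)
Irby: 17  (via Fenn)
Linby: 17  (via Marden)
Kelso: 19  (via Tarn)
Quorn: 20  (via Irby)
Colne: 21  (via Tarn)
Shortest route: Marden → Pirton → Tarn → Colne = 21 mi.

21 mi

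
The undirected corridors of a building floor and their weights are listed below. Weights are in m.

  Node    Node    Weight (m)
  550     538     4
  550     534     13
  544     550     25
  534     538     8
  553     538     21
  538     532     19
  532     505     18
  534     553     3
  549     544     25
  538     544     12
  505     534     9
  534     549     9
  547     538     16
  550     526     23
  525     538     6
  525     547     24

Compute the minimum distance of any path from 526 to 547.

43 m

Candidate routes:
526 → 550 → 538 → 547: 23+4+16 = 43
526 → 550 → 538 → 525 → 547: 23+4+6+24 = 57
526 → 550 → 534 → 538 → 547: 23+13+8+16 = 60
The minimum is 43 m via 526 → 550 → 538 → 547.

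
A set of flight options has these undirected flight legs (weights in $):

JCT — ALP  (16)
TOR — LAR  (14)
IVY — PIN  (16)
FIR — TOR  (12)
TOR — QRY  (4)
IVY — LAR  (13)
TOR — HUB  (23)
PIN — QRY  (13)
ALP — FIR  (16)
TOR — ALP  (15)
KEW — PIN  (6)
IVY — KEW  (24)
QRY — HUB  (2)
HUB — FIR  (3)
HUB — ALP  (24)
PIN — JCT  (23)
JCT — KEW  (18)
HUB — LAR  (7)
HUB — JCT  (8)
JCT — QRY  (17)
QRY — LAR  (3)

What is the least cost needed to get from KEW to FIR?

$24

Settle nodes by increasing distance from KEW:
KEW: 0
PIN: 6  (via KEW)
JCT: 18  (via KEW)
QRY: 19  (via PIN)
HUB: 21  (via QRY)
IVY: 22  (via PIN)
LAR: 22  (via QRY)
TOR: 23  (via QRY)
FIR: 24  (via HUB)
Shortest route: KEW → PIN → QRY → HUB → FIR = $24.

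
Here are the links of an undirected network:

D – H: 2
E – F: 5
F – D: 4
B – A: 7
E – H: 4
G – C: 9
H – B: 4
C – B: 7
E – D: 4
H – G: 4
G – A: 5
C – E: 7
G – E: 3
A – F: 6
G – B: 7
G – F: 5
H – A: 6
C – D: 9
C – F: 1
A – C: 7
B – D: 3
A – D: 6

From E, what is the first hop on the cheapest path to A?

G

Candidate routes:
E - G - A: 3+5 = 8
E - D - A: 4+6 = 10
E - H - A: 4+6 = 10
The minimum is 8 via E - G - A.
So from E the first move is to G.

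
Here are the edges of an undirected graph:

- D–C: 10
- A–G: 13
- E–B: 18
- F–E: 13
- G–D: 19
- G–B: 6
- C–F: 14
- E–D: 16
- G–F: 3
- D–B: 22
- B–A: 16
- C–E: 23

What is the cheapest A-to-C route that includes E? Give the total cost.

52

Shortest A→E: A–G–F–E = 29
Best E to C: E–C costing 23
Total via E: 29 + 23 = 52.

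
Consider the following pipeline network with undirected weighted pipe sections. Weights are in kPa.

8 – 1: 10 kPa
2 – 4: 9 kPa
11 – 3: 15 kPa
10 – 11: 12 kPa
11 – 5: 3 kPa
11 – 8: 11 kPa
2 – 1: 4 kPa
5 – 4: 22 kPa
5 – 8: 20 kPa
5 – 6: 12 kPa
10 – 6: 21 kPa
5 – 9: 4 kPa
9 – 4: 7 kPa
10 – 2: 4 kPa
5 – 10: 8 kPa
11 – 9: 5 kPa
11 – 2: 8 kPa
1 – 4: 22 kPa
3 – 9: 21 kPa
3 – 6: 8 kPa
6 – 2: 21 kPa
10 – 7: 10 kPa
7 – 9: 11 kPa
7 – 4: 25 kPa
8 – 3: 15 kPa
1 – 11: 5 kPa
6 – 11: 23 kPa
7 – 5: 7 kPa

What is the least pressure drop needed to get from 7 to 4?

18 kPa

Running Dijkstra from 7:
7: 0
5: 7  (via 7)
10: 10  (via 7)
11: 10  (via 5)
9: 11  (via 7)
2: 14  (via 10)
1: 15  (via 11)
4: 18  (via 9)
Shortest route: 7–9–4 = 18 kPa.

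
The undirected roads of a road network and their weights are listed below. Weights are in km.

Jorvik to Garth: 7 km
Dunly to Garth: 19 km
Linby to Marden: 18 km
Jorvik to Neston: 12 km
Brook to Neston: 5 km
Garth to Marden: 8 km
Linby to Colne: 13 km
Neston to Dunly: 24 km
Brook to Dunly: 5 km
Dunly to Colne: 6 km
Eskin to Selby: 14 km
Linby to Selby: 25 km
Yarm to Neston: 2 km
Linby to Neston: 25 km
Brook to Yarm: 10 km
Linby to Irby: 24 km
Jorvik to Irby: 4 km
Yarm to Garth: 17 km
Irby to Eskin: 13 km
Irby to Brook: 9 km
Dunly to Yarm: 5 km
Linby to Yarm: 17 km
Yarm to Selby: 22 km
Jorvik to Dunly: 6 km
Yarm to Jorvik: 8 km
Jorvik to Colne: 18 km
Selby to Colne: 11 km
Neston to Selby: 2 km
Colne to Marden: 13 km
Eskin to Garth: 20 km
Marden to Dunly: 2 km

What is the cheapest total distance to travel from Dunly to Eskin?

23 km

Settle nodes by increasing distance from Dunly:
Dunly: 0
Marden: 2  (via Dunly)
Brook: 5  (via Dunly)
Yarm: 5  (via Dunly)
Colne: 6  (via Dunly)
Jorvik: 6  (via Dunly)
Neston: 7  (via Yarm)
Selby: 9  (via Neston)
Irby: 10  (via Jorvik)
Garth: 10  (via Marden)
Linby: 19  (via Colne)
Eskin: 23  (via Selby)
Shortest route: Dunly–Yarm–Neston–Selby–Eskin = 23 km.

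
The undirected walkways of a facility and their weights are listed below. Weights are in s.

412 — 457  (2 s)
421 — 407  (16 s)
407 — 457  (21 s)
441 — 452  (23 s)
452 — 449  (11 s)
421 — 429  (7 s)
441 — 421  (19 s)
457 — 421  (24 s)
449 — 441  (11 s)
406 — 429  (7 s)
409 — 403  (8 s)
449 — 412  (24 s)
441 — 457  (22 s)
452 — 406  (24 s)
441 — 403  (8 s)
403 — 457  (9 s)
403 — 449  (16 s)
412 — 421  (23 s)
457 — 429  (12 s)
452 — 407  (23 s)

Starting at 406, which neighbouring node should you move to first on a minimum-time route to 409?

Compare a few routes:
406 - 429 - 421 - 412 - 457 - 403 - 409: 7+7+23+2+9+8 = 56
406 - 429 - 457 - 403 - 409: 7+12+9+8 = 36
406 - 429 - 421 - 441 - 403 - 409: 7+7+19+8+8 = 49
406 - 429 - 421 - 457 - 403 - 409: 7+7+24+9+8 = 55
The minimum is 36 s via 406 - 429 - 457 - 403 - 409.
So from 406 the first move is to 429.

429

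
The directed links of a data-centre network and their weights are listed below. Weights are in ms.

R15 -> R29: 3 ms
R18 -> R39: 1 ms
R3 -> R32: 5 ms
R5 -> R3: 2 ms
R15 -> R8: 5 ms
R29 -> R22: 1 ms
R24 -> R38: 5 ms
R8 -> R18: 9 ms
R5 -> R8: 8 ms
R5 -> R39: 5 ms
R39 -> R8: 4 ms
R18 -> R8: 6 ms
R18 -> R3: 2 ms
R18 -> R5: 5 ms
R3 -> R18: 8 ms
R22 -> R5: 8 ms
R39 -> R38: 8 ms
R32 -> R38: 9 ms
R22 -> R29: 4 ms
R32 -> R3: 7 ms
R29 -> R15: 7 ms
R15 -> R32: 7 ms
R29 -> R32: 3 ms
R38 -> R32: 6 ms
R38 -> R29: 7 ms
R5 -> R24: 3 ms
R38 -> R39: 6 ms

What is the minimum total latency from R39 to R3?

15 ms

Enumerating some paths:
R39 → R8 → R18 → R5 → R3: 4+9+5+2 = 20
R39 → R8 → R18 → R3: 4+9+2 = 15
R39 → R38 → R32 → R3: 8+6+7 = 21
R39 → R38 → R29 → R32 → R3: 8+7+3+7 = 25
Cheapest is R39 → R8 → R18 → R3 at 15 ms.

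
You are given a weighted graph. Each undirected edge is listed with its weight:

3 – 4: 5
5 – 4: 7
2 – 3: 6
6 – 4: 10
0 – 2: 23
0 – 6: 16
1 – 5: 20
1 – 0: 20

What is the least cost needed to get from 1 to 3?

Shortest distances from 1:
1: 0
0: 20  (via 1)
5: 20  (via 1)
4: 27  (via 5)
3: 32  (via 4)
Shortest route: 1 → 5 → 4 → 3 = 32.

32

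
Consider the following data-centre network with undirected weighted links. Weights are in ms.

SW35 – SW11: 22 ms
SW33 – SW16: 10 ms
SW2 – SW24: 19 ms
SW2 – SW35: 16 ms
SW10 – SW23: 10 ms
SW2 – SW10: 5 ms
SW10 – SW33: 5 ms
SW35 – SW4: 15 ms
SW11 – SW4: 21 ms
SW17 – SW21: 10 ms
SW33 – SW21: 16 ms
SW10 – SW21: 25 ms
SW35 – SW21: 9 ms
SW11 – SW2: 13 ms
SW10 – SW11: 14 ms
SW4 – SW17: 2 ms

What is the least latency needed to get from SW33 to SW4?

Compare a few routes:
SW33–SW21–SW35–SW4: 16+9+15 = 40
SW33–SW21–SW17–SW4: 16+10+2 = 28
Cheapest is SW33–SW21–SW17–SW4 at 28 ms.

28 ms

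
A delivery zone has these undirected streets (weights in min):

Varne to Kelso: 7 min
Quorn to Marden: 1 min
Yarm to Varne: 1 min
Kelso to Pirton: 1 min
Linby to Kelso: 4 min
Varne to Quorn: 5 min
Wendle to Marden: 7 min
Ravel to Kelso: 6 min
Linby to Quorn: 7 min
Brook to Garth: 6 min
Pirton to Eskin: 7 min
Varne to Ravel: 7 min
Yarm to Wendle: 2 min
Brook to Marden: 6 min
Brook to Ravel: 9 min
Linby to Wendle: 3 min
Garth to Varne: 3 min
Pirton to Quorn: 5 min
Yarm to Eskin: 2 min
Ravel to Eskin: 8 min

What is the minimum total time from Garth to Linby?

Candidate routes:
Garth - Varne - Kelso - Linby: 3+7+4 = 14
Garth - Varne - Yarm - Wendle - Linby: 3+1+2+3 = 9
Cheapest is Garth - Varne - Yarm - Wendle - Linby at 9 min.

9 min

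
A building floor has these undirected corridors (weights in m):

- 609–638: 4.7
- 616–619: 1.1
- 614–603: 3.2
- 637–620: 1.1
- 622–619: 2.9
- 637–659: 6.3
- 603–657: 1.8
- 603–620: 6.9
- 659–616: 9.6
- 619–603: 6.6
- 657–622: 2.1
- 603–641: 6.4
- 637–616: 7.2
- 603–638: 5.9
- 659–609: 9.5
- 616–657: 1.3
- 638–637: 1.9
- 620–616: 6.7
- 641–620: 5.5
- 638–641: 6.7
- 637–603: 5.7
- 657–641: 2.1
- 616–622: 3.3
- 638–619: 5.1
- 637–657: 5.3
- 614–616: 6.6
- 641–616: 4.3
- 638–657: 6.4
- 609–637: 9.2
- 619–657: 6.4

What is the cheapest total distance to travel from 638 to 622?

8 m

Compare a few routes:
638–619–622: 5.1+2.9 = 8
638–657–622: 6.4+2.1 = 8.5
Cheapest is 638–619–622 at 8 m.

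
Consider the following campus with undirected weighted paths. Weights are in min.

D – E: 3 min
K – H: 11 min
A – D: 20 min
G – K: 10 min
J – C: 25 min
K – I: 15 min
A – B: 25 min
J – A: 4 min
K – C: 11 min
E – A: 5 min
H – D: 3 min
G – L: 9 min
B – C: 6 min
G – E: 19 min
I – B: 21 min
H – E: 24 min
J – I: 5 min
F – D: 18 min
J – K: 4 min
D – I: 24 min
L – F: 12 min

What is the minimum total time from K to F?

31 min

Candidate routes:
K–J–A–E–D–F: 4+4+5+3+18 = 34
K–H–D–F: 11+3+18 = 32
K–J–A–D–F: 4+4+20+18 = 46
K–G–L–F: 10+9+12 = 31
Cheapest is K–G–L–F at 31 min.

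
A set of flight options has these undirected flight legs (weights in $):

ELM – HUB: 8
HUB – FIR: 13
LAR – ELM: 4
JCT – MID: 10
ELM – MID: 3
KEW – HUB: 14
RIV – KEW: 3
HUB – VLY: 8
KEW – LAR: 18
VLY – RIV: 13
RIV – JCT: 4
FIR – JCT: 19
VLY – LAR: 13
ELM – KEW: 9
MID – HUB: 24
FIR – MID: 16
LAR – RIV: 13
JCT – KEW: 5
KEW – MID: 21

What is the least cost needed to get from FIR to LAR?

Settle nodes by increasing distance from FIR:
FIR: 0
HUB: 13  (via FIR)
MID: 16  (via FIR)
JCT: 19  (via FIR)
ELM: 19  (via MID)
VLY: 21  (via HUB)
LAR: 23  (via ELM)
Shortest route: FIR → MID → ELM → LAR = $23.

$23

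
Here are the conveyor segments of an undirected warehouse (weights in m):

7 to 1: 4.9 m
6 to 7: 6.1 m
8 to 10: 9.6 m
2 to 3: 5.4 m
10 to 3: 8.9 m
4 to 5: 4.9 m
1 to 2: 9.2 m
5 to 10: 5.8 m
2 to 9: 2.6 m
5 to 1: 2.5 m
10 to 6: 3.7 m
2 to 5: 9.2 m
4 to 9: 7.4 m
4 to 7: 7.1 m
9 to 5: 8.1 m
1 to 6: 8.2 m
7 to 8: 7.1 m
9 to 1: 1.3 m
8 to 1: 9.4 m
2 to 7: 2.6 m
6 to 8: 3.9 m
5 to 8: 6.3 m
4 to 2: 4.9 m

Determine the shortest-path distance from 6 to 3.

Shortest distances from 6:
6: 0
10: 3.7  (via 6)
8: 3.9  (via 6)
7: 6.1  (via 6)
1: 8.2  (via 6)
2: 8.7  (via 7)
5: 9.5  (via 10)
9: 9.5  (via 1)
3: 12.6  (via 10)
Shortest route: 6 → 10 → 3 = 12.6 m.

12.6 m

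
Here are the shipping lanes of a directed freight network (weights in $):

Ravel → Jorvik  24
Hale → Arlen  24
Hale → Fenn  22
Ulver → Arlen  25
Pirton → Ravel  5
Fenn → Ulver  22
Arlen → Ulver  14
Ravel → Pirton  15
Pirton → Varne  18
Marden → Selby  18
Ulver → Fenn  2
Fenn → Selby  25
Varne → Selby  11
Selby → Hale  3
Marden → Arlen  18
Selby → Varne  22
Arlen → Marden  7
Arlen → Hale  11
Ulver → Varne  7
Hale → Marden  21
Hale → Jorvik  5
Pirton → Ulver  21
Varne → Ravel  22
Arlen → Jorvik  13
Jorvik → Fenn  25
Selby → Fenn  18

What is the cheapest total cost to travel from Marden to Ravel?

$61

Candidate routes:
Marden - Selby - Varne - Ravel: 18+22+22 = 62
Marden - Arlen - Ulver - Varne - Ravel: 18+14+7+22 = 61
Cheapest is Marden - Arlen - Ulver - Varne - Ravel at $61.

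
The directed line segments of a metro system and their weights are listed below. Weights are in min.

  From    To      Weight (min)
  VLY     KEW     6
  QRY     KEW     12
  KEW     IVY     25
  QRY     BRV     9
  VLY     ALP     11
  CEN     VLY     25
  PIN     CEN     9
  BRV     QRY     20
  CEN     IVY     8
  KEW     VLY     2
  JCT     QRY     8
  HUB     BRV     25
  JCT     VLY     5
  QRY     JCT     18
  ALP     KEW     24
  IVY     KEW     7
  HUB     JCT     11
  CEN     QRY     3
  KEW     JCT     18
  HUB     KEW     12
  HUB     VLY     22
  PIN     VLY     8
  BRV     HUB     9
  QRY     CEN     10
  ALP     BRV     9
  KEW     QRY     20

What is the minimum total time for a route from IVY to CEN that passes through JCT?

43 min

Best IVY to JCT: IVY–KEW–JCT costing 25
Best JCT to CEN: JCT–QRY–CEN costing 18
Total via JCT: 25 + 18 = 43 min.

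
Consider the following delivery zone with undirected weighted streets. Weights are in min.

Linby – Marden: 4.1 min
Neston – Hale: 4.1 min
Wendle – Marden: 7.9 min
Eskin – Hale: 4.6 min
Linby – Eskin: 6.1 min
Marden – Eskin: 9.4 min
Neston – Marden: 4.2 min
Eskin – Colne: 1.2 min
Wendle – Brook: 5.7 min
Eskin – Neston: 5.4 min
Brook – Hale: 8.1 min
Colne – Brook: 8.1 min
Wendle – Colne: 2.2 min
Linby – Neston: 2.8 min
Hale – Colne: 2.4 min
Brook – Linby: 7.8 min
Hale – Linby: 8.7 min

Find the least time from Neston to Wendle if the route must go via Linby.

Shortest Neston→Linby: Neston–Linby = 2.8
Best Linby to Wendle: Linby–Eskin–Colne–Wendle costing 9.5
Total via Linby: 2.8 + 9.5 = 12.3 min.

12.3 min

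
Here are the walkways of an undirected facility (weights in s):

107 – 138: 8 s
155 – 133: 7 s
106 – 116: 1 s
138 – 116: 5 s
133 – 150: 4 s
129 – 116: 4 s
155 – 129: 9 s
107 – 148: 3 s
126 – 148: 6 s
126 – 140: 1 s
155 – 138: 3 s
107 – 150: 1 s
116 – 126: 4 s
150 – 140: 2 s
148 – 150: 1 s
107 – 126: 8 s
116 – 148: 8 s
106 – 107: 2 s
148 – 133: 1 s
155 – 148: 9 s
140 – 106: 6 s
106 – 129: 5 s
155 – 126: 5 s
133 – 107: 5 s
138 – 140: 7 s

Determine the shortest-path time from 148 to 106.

Running Dijkstra from 148:
148: 0
133: 1  (via 148)
150: 1  (via 148)
107: 2  (via 150)
140: 3  (via 150)
126: 4  (via 140)
106: 4  (via 107)
Shortest route: 148 → 150 → 107 → 106 = 4 s.

4 s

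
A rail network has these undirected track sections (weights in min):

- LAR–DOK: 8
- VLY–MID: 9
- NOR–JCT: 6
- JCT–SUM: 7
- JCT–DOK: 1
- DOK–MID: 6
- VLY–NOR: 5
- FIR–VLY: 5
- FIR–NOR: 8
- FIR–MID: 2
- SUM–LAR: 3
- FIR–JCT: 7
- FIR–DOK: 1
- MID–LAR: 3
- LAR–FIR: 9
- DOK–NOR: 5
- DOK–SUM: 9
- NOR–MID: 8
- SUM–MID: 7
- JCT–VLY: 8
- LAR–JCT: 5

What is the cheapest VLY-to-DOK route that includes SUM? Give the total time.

21 min

Best VLY to SUM: VLY → FIR → MID → LAR → SUM costing 13
Best SUM to DOK: SUM → JCT → DOK costing 8
Total via SUM: 13 + 8 = 21 min.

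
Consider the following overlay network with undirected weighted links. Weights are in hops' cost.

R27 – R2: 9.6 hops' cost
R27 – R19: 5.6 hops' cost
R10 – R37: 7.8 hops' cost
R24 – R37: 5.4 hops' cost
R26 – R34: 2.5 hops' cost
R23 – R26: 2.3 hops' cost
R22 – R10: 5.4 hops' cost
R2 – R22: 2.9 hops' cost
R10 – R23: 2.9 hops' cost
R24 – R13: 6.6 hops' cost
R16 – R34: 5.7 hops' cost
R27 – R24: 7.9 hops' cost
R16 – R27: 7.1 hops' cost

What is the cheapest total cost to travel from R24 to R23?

16.1 hops' cost

Running Dijkstra from R24:
R24: 0
R37: 5.4  (via R24)
R13: 6.6  (via R24)
R27: 7.9  (via R24)
R10: 13.2  (via R37)
R19: 13.5  (via R27)
R16: 15  (via R27)
R23: 16.1  (via R10)
Shortest route: R24 → R37 → R10 → R23 = 16.1 hops' cost.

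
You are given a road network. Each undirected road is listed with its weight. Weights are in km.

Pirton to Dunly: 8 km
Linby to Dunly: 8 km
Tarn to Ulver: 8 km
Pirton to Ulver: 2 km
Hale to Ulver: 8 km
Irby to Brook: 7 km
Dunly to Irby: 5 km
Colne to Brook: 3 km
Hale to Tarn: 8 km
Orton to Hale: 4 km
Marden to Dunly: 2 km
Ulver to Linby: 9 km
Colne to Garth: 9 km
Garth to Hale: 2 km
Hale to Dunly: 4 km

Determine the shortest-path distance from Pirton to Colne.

Settle nodes by increasing distance from Pirton:
Pirton: 0
Ulver: 2  (via Pirton)
Dunly: 8  (via Pirton)
Marden: 10  (via Dunly)
Tarn: 10  (via Ulver)
Hale: 10  (via Ulver)
Linby: 11  (via Ulver)
Garth: 12  (via Hale)
Irby: 13  (via Dunly)
Orton: 14  (via Hale)
Brook: 20  (via Irby)
Colne: 21  (via Garth)
Shortest route: Pirton–Ulver–Hale–Garth–Colne = 21 km.

21 km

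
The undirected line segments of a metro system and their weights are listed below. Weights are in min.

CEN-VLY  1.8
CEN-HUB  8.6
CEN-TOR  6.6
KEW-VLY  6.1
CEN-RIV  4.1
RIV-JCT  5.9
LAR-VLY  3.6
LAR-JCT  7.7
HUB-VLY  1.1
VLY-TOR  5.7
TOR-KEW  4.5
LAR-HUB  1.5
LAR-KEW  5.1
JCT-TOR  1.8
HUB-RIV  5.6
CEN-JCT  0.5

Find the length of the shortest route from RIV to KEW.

10.9 min

Candidate routes:
RIV → CEN → JCT → TOR → KEW: 4.1+0.5+1.8+4.5 = 10.9
RIV → CEN → VLY → KEW: 4.1+1.8+6.1 = 12
Cheapest is RIV → CEN → JCT → TOR → KEW at 10.9 min.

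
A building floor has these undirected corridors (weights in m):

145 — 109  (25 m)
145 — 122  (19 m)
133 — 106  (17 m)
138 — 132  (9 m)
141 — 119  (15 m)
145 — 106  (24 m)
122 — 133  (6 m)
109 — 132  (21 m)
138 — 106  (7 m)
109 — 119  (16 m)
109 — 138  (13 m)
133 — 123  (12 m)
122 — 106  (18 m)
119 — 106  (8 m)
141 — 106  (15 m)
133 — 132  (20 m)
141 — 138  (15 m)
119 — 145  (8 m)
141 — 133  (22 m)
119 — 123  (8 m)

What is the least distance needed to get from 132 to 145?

Settle nodes by increasing distance from 132:
132: 0
138: 9  (via 132)
106: 16  (via 138)
133: 20  (via 132)
109: 21  (via 132)
119: 24  (via 106)
141: 24  (via 138)
122: 26  (via 133)
123: 32  (via 133)
145: 32  (via 119)
Shortest route: 132 → 138 → 106 → 119 → 145 = 32 m.

32 m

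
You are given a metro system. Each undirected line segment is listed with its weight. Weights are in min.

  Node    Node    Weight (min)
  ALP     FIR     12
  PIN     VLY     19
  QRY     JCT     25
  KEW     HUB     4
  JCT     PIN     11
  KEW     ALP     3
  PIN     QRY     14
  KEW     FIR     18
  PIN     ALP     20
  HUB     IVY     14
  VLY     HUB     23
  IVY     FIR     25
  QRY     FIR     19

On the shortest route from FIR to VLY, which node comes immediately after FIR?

Enumerating some paths:
FIR → KEW → HUB → VLY: 18+4+23 = 45
FIR → ALP → KEW → HUB → VLY: 12+3+4+23 = 42
The minimum is 42 min via FIR → ALP → KEW → HUB → VLY.
So from FIR the first move is to ALP.

ALP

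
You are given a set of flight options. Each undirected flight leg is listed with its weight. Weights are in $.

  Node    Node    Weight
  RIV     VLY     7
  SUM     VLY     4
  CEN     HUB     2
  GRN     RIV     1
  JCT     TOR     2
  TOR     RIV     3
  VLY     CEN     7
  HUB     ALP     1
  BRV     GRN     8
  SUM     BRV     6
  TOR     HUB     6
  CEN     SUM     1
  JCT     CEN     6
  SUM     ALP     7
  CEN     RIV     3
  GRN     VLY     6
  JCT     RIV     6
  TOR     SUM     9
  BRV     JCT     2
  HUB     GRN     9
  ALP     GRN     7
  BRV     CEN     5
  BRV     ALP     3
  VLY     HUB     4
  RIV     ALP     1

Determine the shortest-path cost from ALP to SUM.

$4

Running Dijkstra from ALP:
ALP: 0
HUB: 1  (via ALP)
RIV: 1  (via ALP)
GRN: 2  (via RIV)
BRV: 3  (via ALP)
CEN: 3  (via HUB)
TOR: 4  (via RIV)
SUM: 4  (via CEN)
Shortest route: ALP → HUB → CEN → SUM = $4.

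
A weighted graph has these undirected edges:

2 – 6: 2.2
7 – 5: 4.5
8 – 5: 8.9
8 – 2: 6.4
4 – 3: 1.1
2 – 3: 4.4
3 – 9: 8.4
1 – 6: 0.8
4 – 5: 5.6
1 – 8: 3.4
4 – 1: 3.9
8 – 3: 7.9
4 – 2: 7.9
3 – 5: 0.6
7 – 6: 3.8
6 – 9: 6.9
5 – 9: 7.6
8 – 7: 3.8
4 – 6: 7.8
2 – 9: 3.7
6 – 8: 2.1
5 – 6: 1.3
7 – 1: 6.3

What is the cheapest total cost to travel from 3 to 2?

4.1

Compare a few routes:
3 - 2: 4.4 = 4.4
3 - 5 - 6 - 2: 0.6+1.3+2.2 = 4.1
Cheapest is 3 - 5 - 6 - 2 at 4.1.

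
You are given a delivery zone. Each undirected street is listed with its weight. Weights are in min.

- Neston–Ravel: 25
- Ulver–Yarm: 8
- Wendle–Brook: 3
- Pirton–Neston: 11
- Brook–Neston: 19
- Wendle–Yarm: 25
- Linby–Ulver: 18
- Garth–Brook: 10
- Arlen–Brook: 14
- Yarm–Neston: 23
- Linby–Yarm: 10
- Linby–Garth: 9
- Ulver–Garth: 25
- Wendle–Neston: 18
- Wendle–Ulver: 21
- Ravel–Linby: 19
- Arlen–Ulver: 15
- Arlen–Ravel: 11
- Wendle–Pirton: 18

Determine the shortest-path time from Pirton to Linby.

Candidate routes:
Pirton–Neston–Brook–Garth–Linby: 11+19+10+9 = 49
Pirton–Wendle–Brook–Garth–Linby: 18+3+10+9 = 40
Pirton–Neston–Yarm–Linby: 11+23+10 = 44
The minimum is 40 min via Pirton–Wendle–Brook–Garth–Linby.

40 min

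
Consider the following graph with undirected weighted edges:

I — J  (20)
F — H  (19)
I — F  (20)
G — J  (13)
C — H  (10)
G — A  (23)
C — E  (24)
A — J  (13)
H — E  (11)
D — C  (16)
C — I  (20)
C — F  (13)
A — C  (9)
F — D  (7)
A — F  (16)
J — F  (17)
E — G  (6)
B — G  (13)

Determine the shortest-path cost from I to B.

Candidate routes:
I - F - J - G - B: 20+17+13+13 = 63
I - C - H - E - G - B: 20+10+11+6+13 = 60
I - J - G - B: 20+13+13 = 46
The minimum is 46 via I - J - G - B.

46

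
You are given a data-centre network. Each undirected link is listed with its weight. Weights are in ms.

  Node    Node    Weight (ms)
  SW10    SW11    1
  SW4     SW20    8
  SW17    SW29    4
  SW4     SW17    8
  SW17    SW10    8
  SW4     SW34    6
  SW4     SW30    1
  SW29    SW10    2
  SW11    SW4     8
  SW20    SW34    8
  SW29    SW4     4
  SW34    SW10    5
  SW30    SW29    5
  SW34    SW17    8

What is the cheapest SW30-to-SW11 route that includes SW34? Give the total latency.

Best SW30 to SW34: SW30–SW4–SW34 costing 7
Best SW34 to SW11: SW34–SW10–SW11 costing 6
Total via SW34: 7 + 6 = 13 ms.

13 ms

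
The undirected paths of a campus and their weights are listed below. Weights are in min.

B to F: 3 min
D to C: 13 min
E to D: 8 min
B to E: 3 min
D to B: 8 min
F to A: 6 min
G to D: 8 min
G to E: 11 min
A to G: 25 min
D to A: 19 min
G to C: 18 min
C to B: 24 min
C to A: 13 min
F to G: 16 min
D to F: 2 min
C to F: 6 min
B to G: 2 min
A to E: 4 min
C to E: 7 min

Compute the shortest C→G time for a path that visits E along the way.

12 min

Best C to E: C–E costing 7
Shortest E→G: E–B–G = 5
Total via E: 7 + 5 = 12 min.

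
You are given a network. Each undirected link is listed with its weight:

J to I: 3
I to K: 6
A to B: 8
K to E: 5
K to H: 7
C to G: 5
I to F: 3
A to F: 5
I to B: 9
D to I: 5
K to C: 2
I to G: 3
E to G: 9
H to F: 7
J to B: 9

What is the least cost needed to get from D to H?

Settle nodes by increasing distance from D:
D: 0
I: 5  (via D)
F: 8  (via I)
G: 8  (via I)
J: 8  (via I)
K: 11  (via I)
A: 13  (via F)
C: 13  (via G)
B: 14  (via I)
H: 15  (via F)
Shortest route: D → I → F → H = 15.

15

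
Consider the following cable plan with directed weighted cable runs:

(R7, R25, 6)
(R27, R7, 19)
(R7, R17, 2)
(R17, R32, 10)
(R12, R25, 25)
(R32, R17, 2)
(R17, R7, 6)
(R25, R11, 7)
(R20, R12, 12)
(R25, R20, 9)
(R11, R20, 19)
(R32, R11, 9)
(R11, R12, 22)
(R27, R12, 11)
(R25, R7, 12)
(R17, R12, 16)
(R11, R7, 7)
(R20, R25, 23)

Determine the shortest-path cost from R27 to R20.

Shortest distances from R27:
R27: 0
R12: 11  (via R27)
R7: 19  (via R27)
R17: 21  (via R7)
R25: 25  (via R7)
R32: 31  (via R17)
R11: 32  (via R25)
R20: 34  (via R25)
Shortest route: R27–R7–R25–R20 = 34.

34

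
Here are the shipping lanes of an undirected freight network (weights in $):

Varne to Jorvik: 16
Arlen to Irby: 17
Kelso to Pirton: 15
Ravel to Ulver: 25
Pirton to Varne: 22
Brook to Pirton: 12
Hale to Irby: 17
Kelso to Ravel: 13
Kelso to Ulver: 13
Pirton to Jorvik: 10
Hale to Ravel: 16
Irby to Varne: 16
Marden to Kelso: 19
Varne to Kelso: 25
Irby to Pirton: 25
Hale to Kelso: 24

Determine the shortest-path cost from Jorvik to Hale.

$49

Enumerating some paths:
Jorvik - Pirton - Irby - Hale: 10+25+17 = 52
Jorvik - Pirton - Kelso - Hale: 10+15+24 = 49
Cheapest is Jorvik - Pirton - Kelso - Hale at $49.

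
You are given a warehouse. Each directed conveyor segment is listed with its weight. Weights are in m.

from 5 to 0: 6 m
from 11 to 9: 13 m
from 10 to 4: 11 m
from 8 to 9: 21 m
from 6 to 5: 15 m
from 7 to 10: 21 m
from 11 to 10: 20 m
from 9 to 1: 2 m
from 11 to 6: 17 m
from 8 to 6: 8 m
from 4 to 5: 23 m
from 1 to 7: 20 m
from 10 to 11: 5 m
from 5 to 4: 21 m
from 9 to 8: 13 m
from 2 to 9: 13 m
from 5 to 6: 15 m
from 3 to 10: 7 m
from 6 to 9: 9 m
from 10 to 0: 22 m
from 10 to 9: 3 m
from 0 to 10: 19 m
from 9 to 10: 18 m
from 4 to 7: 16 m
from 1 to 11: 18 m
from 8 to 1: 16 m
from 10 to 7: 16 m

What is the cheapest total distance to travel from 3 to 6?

Running Dijkstra from 3:
3: 0
10: 7  (via 3)
9: 10  (via 10)
1: 12  (via 9)
11: 12  (via 10)
4: 18  (via 10)
7: 23  (via 10)
8: 23  (via 9)
0: 29  (via 10)
6: 29  (via 11)
Shortest route: 3–10–11–6 = 29 m.

29 m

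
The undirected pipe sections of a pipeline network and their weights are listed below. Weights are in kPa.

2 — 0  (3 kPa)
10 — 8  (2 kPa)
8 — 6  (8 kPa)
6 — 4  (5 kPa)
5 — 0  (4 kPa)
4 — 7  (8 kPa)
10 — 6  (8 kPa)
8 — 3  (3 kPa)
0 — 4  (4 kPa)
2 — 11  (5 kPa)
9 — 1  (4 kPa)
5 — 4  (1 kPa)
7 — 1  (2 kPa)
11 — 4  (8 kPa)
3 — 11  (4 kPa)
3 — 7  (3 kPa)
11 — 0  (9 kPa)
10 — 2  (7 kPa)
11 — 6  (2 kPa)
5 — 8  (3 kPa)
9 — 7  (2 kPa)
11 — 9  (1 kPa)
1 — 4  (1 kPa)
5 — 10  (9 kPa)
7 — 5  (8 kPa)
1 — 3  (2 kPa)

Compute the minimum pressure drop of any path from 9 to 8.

Running Dijkstra from 9:
9: 0
11: 1  (via 9)
7: 2  (via 9)
6: 3  (via 11)
1: 4  (via 9)
3: 5  (via 11)
4: 5  (via 1)
2: 6  (via 11)
5: 6  (via 4)
8: 8  (via 3)
Shortest route: 9–11–3–8 = 8 kPa.

8 kPa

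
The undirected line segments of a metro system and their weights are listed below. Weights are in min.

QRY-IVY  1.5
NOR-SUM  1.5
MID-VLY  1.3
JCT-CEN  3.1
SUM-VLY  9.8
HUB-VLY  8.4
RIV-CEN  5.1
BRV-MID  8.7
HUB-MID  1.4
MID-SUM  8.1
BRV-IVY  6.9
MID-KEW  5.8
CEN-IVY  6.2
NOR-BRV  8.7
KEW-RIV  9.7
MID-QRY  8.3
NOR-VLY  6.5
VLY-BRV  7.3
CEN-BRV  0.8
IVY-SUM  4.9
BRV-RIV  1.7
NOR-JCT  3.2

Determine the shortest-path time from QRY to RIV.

10.1 min

Shortest distances from QRY:
QRY: 0
IVY: 1.5  (via QRY)
SUM: 6.4  (via IVY)
CEN: 7.7  (via IVY)
NOR: 7.9  (via SUM)
MID: 8.3  (via QRY)
BRV: 8.4  (via IVY)
VLY: 9.6  (via MID)
HUB: 9.7  (via MID)
RIV: 10.1  (via BRV)
Shortest route: QRY → IVY → BRV → RIV = 10.1 min.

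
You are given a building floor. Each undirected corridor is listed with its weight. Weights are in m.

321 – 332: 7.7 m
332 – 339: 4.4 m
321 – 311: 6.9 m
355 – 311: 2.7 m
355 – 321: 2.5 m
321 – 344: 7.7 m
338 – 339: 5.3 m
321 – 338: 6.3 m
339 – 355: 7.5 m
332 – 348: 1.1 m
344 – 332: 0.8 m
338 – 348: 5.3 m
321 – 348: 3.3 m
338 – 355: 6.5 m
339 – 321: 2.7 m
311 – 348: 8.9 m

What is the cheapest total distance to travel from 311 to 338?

9.2 m

Shortest distances from 311:
311: 0
355: 2.7  (via 311)
321: 5.2  (via 355)
339: 7.9  (via 321)
348: 8.5  (via 321)
338: 9.2  (via 355)
Shortest route: 311–355–338 = 9.2 m.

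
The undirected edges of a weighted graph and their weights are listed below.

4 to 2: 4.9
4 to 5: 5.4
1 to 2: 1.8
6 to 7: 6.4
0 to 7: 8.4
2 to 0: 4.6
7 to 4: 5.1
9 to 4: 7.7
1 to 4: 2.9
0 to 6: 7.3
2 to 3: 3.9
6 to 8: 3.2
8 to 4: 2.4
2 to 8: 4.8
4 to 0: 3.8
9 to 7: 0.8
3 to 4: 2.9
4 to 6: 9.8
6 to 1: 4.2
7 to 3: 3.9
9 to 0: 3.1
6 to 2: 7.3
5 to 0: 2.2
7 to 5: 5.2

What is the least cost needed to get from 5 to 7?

Running Dijkstra from 5:
5: 0
0: 2.2  (via 5)
7: 5.2  (via 5)
Shortest route: 5–7 = 5.2.

5.2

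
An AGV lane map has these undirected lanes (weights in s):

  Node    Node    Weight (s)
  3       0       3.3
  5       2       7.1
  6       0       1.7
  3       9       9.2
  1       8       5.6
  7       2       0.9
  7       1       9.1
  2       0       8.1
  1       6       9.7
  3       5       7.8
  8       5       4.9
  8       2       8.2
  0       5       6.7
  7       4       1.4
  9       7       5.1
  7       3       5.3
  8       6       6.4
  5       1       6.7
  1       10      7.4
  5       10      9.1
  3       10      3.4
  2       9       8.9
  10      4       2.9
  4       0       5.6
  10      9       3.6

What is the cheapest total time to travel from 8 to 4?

10.5 s

Enumerating some paths:
8–2–7–4: 8.2+0.9+1.4 = 10.5
8–6–0–4: 6.4+1.7+5.6 = 13.7
Cheapest is 8–2–7–4 at 10.5 s.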